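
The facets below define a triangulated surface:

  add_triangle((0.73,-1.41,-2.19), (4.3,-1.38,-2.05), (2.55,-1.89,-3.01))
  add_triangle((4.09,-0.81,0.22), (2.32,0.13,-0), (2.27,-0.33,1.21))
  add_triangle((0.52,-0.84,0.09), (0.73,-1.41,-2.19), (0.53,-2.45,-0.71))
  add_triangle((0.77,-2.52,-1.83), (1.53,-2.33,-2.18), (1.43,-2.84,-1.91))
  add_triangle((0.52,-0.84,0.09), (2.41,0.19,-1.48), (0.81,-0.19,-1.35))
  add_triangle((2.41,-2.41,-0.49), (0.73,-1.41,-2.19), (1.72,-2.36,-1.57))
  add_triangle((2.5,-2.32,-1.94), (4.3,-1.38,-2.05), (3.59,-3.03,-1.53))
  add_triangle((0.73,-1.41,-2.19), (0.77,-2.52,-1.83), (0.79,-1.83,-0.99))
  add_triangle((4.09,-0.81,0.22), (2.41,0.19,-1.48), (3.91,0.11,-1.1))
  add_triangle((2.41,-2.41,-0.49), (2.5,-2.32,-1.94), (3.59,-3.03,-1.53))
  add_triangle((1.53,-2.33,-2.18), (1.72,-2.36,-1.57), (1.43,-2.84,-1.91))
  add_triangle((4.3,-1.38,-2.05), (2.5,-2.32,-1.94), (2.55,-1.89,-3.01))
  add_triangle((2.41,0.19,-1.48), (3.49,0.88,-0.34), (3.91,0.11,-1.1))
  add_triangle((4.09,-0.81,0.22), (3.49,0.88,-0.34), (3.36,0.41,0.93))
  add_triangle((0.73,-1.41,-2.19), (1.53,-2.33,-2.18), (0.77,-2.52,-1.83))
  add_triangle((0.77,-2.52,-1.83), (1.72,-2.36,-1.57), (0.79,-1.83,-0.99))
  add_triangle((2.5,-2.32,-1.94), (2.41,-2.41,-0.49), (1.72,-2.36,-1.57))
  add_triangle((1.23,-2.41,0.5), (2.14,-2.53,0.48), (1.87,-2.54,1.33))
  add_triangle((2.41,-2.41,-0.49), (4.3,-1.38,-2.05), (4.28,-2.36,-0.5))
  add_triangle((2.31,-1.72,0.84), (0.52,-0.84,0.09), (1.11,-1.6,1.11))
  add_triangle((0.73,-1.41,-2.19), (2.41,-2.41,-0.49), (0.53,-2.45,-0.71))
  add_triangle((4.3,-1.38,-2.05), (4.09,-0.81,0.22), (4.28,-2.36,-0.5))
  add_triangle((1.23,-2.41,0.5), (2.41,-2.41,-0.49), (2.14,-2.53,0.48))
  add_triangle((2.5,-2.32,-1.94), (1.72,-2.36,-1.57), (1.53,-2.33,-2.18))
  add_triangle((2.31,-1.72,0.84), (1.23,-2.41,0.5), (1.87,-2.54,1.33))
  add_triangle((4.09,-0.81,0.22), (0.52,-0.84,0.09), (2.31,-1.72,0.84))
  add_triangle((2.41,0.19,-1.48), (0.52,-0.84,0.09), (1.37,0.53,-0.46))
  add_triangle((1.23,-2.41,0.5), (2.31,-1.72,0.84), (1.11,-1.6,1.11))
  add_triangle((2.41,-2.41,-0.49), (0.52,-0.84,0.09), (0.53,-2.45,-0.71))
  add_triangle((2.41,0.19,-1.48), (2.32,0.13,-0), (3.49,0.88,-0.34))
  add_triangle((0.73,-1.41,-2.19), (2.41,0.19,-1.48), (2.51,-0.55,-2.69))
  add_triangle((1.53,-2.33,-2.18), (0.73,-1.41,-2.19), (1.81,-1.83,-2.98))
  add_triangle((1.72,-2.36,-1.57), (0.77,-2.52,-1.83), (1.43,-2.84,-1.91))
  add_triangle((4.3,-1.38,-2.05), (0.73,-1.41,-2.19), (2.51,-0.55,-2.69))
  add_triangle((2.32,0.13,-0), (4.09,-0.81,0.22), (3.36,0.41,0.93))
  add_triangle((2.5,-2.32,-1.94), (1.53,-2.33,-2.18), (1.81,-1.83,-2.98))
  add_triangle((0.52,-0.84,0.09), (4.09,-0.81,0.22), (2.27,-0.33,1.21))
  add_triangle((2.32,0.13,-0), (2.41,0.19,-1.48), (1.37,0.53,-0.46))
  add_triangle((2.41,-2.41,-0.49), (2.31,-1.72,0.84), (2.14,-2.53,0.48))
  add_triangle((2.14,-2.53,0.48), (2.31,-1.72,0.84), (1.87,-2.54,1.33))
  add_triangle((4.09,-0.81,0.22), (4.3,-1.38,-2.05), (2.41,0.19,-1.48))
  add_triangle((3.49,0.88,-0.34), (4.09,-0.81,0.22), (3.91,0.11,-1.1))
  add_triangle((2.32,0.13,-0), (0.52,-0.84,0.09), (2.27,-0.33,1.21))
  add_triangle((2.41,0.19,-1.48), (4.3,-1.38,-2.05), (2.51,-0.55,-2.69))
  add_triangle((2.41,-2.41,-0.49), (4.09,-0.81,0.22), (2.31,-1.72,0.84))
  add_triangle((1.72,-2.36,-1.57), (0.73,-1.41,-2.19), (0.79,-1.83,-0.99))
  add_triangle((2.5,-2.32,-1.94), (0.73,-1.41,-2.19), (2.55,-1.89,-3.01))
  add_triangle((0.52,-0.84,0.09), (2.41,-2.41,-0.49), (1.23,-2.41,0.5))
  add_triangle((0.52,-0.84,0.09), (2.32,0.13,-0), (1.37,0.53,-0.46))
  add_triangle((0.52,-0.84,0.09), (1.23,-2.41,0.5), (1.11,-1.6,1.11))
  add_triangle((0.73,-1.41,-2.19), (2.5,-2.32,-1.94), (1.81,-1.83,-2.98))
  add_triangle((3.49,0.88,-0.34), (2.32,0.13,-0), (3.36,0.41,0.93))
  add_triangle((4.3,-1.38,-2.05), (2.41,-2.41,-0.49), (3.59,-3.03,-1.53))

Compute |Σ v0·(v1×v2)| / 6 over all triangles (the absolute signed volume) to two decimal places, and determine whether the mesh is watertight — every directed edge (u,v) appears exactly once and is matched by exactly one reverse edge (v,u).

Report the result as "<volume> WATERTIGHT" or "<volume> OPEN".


18.75 OPEN

Per-triangle v0·(v1×v2)/6:
  t1: -0.0972
  t2: +0.4473
  t3: -0.3039
  t4: +0.1676
  t5: -0.3434
  t6: -0.1915
  t7: +1.2043
  t8: -0.1556
  t9: +0.3743
  t10: +0.2642
  t11: +0.1572
  t12: +1.3770
  t13: +0.4597
  t14: +1.1893
  t15: +0.3393
  t16: +0.1282
  t17: +0.4563
  t18: +0.2841
  t19: +1.3409
  t20: -0.1527
  t21: +1.4100
  t22: +2.0888
  t23: +0.3162
  t24: +0.2267
  t25: -0.3506
  t26: -0.3062
  t27: -0.2043
  t28: +0.3906
  t29: +0.2284
  t30: -0.3845
  t31: -0.1538
  t32: +0.3021
  t33: -0.0300
  t34: +1.5956
  t35: -0.3926
  t36: +0.5353
  t37: +0.5516
  t38: +0.2496
  t39: +0.4220
  t40: +0.3661
  t41: +1.6175
  t42: +1.0852
  t43: -0.3907
  t44: +0.9705
  t45: +1.4762
  t46: -0.2944
  t47: +0.6370
  t48: +0.0036
  t49: -0.1388
  t50: -0.0385
  t51: -0.3792
  t52: -0.2753
  t53: +0.6739
Σ = +18.7538 → |volume| = 18.75

Directed edges: 159 total; 7 unmatched, e.g. (0.52,-0.84,0.09)→(0.73,-1.41,-2.19) → open.


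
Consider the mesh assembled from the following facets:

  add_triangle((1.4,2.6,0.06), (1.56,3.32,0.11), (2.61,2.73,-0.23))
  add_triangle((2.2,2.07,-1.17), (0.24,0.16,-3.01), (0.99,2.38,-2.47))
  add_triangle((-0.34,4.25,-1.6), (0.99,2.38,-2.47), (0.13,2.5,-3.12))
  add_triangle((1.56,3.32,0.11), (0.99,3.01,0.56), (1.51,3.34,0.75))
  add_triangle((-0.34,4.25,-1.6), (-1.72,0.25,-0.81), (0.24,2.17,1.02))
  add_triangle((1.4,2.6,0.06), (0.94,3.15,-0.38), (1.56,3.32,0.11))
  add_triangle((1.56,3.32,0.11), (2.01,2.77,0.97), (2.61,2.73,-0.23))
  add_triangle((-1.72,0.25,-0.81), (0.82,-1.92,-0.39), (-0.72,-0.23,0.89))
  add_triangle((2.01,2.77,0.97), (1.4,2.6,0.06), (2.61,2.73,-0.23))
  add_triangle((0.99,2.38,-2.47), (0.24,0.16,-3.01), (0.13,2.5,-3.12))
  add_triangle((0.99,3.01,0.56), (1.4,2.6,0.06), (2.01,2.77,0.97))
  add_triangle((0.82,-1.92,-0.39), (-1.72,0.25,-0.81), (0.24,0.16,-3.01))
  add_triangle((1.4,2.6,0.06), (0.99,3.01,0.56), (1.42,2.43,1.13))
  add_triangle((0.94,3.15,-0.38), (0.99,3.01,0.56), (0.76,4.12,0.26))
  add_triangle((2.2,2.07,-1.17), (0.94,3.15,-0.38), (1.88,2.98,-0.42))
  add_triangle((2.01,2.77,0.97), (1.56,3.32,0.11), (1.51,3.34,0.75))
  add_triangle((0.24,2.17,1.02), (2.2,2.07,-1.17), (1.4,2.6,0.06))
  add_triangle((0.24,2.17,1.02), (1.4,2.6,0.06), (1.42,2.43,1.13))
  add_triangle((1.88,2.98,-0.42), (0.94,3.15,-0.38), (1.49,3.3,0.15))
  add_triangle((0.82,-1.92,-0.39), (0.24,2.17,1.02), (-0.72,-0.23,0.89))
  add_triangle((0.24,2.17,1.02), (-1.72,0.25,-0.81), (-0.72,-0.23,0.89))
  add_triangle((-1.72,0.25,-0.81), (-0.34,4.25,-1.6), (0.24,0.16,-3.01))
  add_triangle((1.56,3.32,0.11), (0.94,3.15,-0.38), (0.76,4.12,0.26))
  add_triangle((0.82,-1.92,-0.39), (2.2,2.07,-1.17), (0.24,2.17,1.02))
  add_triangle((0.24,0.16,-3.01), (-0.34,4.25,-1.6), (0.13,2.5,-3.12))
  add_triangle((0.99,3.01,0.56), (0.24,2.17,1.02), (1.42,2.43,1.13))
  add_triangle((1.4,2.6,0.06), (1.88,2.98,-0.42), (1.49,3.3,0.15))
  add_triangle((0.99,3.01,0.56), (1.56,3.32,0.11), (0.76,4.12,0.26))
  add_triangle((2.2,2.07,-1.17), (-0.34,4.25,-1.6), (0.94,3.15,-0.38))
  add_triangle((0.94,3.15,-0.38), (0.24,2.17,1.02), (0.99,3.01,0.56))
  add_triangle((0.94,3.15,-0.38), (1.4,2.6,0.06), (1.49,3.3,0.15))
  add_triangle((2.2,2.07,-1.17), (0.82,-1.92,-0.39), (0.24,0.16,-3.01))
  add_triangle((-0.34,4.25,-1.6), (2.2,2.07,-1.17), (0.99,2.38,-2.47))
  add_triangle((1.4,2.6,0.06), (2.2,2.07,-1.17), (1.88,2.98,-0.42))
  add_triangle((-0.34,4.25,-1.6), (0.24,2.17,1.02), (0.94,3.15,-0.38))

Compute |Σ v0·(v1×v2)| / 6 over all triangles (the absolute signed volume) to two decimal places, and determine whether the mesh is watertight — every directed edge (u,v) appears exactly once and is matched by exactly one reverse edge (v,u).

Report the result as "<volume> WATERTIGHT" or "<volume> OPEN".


25.04 OPEN

Per-triangle v0·(v1×v2)/6:
  t1: -0.0124
  t2: +1.5778
  t3: +1.4538
  t4: +0.1350
  t5: +2.0023
  t6: +0.0556
  t7: +0.7706
  t8: +0.7089
  t9: -0.5134
  t10: +1.0626
  t11: -0.3579
  t12: +1.6556
  t13: +0.3172
  t14: -0.2640
  t15: +0.4284
  t16: +0.2795
  t17: -0.0338
  t18: -0.4790
  t19: +0.3011
  t20: +0.5014
  t21: +0.8639
  t22: +3.6802
  t23: +0.3521
  t24: +1.1655
  t25: +0.2994
  t26: +0.3530
  t27: +0.0520
  t28: +0.2705
  t29: +1.6802
  t30: +0.2593
  t31: -0.0805
  t32: +2.8457
  t33: +2.3108
  t34: +0.0846
  t35: +1.3149
Σ = +25.0408 → |volume| = 25.04

Directed edges: 105 total; 3 unmatched, e.g. (0.99,3.01,0.56)→(1.51,3.34,0.75) → open.


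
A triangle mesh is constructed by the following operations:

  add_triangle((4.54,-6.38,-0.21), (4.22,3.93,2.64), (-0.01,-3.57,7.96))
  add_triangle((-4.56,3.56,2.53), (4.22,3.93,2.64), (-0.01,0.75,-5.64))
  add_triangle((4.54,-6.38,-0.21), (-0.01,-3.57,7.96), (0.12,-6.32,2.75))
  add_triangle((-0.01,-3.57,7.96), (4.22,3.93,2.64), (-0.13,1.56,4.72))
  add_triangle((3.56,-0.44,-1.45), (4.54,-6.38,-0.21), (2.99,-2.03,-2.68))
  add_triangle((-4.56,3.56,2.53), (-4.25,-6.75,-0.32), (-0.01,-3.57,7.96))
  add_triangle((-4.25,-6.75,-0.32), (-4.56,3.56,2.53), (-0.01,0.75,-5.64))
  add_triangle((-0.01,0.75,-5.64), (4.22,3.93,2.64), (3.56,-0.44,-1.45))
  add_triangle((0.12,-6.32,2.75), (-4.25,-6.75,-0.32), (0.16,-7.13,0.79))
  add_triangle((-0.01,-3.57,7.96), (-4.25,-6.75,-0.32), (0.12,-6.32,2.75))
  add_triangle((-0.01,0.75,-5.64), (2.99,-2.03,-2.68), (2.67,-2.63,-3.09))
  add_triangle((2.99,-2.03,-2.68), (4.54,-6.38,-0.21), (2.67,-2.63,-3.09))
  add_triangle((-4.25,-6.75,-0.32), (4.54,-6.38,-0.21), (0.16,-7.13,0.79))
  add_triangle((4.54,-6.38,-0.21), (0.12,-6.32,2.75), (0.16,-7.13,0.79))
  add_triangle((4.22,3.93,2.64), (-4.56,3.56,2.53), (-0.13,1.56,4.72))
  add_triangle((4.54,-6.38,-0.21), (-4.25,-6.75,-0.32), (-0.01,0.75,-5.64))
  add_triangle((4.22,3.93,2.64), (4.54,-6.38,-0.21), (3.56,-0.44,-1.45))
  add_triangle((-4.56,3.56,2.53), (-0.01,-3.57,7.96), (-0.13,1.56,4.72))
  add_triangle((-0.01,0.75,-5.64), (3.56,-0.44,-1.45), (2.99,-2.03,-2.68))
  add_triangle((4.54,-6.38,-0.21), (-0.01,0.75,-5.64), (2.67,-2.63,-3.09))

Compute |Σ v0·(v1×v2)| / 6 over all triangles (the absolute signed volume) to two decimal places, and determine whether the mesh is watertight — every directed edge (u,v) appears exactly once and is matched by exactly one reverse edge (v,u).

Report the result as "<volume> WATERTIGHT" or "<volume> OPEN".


Per-triangle v0·(v1×v2)/6:
  t1: +67.0747
  t2: +33.8076
  t3: +29.5751
  t4: +21.4431
  t5: +6.6631
  t6: +68.1467
  t7: +44.7084
  t8: +16.8440
  t9: +10.7487
  t10: +29.8120
  t11: +2.5587
  t12: +2.7169
  t13: +10.3754
  t14: +10.6859
  t15: +19.9982
  t16: +54.5865
  t17: +19.3784
  t18: +21.4554
  t19: +6.2101
  t20: +3.1372
Σ = +479.9262 → |volume| = 479.93

Directed edges: 60 total, each appears once with its reverse present → watertight.

479.93 WATERTIGHT


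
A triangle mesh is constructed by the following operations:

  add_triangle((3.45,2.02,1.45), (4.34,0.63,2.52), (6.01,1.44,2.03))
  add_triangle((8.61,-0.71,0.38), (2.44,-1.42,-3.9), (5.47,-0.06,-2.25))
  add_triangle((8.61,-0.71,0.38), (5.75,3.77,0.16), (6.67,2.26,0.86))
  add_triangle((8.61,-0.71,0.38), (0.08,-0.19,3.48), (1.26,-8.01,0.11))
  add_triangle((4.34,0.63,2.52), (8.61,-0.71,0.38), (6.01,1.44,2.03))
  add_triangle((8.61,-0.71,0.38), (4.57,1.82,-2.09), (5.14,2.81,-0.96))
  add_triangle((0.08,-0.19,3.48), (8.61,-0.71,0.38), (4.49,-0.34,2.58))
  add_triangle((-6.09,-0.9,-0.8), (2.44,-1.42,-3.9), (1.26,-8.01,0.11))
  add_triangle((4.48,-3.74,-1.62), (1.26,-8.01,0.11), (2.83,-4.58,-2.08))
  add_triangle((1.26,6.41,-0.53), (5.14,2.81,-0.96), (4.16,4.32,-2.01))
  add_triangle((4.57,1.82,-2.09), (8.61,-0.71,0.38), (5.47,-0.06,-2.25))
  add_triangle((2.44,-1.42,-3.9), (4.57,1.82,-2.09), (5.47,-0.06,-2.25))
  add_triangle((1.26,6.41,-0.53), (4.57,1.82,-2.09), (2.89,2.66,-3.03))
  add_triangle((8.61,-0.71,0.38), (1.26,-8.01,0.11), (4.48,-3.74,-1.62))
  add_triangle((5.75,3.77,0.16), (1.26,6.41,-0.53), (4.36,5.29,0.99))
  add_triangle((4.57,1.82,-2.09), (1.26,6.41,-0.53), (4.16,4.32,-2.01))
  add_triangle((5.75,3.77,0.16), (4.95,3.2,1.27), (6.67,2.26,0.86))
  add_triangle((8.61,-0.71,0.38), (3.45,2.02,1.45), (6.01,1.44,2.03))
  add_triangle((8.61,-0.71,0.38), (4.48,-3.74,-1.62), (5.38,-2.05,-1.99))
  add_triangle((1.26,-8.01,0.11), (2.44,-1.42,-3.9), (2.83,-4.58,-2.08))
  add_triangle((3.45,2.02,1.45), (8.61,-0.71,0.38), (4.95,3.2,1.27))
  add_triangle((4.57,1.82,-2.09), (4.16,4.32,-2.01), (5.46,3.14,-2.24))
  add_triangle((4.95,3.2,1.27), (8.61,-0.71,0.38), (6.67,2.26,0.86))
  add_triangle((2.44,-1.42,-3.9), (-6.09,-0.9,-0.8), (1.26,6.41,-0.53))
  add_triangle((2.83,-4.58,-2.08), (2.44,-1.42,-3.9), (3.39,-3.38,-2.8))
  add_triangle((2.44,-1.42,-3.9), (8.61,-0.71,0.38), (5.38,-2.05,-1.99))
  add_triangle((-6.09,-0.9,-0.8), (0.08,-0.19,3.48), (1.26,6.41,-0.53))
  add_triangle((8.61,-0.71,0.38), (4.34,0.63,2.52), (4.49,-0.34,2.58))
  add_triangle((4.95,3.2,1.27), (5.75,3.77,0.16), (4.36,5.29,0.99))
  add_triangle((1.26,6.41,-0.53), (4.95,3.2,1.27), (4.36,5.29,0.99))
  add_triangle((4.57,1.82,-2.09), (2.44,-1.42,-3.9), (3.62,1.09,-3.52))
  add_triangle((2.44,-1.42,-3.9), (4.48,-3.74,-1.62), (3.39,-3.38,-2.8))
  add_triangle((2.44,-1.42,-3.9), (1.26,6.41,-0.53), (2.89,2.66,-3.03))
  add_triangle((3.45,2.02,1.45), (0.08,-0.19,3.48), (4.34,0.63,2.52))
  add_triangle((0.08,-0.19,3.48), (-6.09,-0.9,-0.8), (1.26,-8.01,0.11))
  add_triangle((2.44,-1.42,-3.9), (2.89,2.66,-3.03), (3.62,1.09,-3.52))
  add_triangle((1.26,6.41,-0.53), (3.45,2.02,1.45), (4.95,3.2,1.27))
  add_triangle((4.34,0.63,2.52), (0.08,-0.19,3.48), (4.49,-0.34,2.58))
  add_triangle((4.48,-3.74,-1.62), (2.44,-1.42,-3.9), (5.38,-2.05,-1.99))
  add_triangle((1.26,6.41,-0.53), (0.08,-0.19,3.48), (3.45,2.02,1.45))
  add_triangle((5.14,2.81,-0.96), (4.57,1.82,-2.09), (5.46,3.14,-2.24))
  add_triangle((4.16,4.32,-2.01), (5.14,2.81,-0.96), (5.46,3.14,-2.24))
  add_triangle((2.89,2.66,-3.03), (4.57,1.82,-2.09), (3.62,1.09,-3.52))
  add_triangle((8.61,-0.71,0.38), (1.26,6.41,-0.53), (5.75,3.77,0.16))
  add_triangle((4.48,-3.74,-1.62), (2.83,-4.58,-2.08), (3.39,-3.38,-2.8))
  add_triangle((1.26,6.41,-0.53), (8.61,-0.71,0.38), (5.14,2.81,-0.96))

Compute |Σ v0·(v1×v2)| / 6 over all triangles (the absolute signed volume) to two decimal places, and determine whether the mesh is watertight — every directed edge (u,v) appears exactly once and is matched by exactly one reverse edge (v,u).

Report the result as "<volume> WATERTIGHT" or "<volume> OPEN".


319.42 WATERTIGHT

Per-triangle v0·(v1×v2)/6:
  t1: +1.3769
  t2: +6.6065
  t3: +3.8230
  t4: +39.4271
  t5: +3.9657
  t6: +6.8933
  t7: +0.7778
  t8: +35.0108
  t9: +6.4262
  t10: +5.5269
  t11: +6.5681
  t12: +5.2051
  t13: +7.7407
  t14: +20.8856
  t15: +5.9651
  t16: -0.5776
  t17: +2.2636
  t18: +2.2314
  t19: +6.5836
  t20: +4.6970
  t21: +3.2420
  t22: +0.6004
  t23: +1.3115
  t24: +27.9187
  t25: +1.7250
  t26: +5.3425
  t27: +21.7748
  t28: +3.2754
  t29: +2.6761
  t30: -1.1460
  t31: +2.6508
  t32: +1.9643
  t33: +1.9965
  t34: +3.6924
  t35: +28.8746
  t36: +1.9352
  t37: +2.4594
  t38: +2.4671
  t39: +5.4803
  t40: +11.0962
  t41: +0.8734
  t42: +1.9747
  t43: +2.6006
  t44: +2.6900
  t45: +2.1724
  t46: +8.3765
Σ = +319.4217 → |volume| = 319.42

Directed edges: 138 total, each appears once with its reverse present → watertight.


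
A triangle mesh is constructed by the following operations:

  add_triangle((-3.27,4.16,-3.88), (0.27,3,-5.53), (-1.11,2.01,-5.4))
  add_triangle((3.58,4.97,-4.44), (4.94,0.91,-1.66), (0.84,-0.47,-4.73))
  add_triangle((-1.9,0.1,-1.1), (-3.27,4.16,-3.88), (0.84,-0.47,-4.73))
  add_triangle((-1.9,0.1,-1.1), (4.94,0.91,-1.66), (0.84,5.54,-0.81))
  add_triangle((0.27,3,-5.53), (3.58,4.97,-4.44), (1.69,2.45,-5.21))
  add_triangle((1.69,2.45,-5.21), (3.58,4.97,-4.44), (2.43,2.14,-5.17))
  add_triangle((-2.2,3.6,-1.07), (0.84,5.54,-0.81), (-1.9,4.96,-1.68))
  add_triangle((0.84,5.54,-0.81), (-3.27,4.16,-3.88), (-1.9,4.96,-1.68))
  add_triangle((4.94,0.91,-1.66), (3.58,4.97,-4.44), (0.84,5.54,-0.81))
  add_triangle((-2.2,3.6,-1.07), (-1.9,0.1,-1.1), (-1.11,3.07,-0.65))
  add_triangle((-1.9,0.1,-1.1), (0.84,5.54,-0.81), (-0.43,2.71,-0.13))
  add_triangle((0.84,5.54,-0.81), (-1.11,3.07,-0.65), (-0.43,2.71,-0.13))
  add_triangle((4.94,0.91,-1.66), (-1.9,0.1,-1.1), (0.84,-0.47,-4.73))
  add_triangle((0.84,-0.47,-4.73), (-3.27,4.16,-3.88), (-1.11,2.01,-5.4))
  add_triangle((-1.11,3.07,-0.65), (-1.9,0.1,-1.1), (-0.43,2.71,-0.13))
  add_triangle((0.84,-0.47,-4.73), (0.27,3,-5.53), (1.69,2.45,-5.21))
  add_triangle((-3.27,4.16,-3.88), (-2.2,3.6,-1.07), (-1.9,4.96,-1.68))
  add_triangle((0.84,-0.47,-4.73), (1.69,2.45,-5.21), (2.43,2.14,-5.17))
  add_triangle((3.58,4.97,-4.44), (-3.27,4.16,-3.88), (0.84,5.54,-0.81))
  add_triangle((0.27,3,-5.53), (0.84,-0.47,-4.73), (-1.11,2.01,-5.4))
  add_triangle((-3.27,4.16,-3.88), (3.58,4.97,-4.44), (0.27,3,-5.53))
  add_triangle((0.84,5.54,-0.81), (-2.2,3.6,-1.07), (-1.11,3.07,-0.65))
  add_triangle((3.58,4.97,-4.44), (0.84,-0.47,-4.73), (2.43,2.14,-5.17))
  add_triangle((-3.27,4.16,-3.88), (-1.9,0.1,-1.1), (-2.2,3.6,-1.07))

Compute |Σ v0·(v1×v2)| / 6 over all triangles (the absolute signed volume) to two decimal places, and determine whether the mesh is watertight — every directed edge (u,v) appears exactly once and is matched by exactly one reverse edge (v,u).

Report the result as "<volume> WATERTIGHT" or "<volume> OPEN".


95.15 WATERTIGHT

Per-triangle v0·(v1×v2)/6:
  t1: +5.5336
  t2: +17.4500
  t3: +6.8552
  t4: -7.5126
  t5: +4.5558
  t6: +2.4254
  t7: +1.0895
  t8: +4.5728
  t9: +12.4795
  t10: -0.2024
  t11: -1.3135
  t12: +0.5435
  t13: -2.5421
  t14: +0.5340
  t15: +0.1197
  t16: +3.8058
  t17: +1.8839
  t18: +1.9372
  t19: +21.9128
  t20: +4.3599
  t21: +14.5370
  t22: +0.2809
  t23: -0.6095
  t24: +2.4494
Σ = +95.1459 → |volume| = 95.15

Directed edges: 72 total, each appears once with its reverse present → watertight.


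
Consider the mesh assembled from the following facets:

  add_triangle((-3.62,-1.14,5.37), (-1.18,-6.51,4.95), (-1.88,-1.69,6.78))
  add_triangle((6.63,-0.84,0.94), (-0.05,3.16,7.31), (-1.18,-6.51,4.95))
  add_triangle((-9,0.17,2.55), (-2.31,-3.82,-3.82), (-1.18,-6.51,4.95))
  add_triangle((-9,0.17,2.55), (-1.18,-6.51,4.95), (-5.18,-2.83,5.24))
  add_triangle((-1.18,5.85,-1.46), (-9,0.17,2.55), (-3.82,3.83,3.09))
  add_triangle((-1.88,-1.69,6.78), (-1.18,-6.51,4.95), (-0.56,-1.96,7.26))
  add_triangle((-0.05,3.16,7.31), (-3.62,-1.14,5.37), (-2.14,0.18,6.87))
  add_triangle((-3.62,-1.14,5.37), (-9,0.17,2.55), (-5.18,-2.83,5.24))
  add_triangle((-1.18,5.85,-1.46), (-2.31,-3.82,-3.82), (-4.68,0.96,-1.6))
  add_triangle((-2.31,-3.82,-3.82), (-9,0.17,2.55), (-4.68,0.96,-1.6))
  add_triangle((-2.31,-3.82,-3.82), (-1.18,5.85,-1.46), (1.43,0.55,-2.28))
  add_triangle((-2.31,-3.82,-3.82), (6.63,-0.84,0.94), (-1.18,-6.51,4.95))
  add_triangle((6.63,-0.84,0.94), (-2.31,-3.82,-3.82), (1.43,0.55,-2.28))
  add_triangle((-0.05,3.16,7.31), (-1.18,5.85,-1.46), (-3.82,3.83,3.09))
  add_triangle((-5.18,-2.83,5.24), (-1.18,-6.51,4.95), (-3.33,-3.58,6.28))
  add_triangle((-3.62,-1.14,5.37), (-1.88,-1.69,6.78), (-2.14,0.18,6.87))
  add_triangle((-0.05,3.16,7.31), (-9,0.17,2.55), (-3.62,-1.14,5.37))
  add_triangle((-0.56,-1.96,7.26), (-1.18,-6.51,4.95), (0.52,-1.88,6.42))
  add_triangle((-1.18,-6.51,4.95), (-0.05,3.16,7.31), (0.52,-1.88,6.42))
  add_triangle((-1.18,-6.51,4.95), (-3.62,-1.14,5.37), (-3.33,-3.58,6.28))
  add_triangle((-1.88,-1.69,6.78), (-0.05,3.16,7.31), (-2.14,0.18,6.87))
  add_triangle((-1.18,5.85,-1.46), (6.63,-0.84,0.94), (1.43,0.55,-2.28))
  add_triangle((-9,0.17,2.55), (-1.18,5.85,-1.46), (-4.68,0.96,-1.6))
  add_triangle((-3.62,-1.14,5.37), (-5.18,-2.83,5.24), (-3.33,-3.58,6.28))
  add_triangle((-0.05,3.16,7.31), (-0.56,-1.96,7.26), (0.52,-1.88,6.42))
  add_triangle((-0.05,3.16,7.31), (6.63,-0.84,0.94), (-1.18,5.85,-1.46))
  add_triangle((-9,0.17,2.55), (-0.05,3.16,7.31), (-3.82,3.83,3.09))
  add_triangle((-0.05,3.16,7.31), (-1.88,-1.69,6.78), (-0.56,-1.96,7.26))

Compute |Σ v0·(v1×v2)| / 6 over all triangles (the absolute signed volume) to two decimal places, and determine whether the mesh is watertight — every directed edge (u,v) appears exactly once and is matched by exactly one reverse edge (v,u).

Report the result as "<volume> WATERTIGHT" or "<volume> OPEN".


Per-triangle v0·(v1×v2)/6:
  t1: +12.6618
  t2: +71.6774
  t3: +70.5930
  t4: +16.6920
  t5: +27.6644
  t6: +8.6307
  t7: +3.3527
  t8: +12.2417
  t9: +16.7936
  t10: +22.8074
  t11: +13.6073
  t12: +48.9559
  t13: +14.1046
  t14: +26.3804
  t15: +9.0328
  t16: +4.5042
  t17: +33.8102
  t18: +6.4971
  t19: -12.4432
  t20: -0.0769
  t21: +5.5509
  t22: +14.5945
  t23: +23.2319
  t24: +4.7021
  t25: +6.3973
  t26: +50.5955
  t27: +31.6114
  t28: +8.5165
Σ = +552.6871 → |volume| = 552.69

Directed edges: 84 total, each appears once with its reverse present → watertight.

552.69 WATERTIGHT


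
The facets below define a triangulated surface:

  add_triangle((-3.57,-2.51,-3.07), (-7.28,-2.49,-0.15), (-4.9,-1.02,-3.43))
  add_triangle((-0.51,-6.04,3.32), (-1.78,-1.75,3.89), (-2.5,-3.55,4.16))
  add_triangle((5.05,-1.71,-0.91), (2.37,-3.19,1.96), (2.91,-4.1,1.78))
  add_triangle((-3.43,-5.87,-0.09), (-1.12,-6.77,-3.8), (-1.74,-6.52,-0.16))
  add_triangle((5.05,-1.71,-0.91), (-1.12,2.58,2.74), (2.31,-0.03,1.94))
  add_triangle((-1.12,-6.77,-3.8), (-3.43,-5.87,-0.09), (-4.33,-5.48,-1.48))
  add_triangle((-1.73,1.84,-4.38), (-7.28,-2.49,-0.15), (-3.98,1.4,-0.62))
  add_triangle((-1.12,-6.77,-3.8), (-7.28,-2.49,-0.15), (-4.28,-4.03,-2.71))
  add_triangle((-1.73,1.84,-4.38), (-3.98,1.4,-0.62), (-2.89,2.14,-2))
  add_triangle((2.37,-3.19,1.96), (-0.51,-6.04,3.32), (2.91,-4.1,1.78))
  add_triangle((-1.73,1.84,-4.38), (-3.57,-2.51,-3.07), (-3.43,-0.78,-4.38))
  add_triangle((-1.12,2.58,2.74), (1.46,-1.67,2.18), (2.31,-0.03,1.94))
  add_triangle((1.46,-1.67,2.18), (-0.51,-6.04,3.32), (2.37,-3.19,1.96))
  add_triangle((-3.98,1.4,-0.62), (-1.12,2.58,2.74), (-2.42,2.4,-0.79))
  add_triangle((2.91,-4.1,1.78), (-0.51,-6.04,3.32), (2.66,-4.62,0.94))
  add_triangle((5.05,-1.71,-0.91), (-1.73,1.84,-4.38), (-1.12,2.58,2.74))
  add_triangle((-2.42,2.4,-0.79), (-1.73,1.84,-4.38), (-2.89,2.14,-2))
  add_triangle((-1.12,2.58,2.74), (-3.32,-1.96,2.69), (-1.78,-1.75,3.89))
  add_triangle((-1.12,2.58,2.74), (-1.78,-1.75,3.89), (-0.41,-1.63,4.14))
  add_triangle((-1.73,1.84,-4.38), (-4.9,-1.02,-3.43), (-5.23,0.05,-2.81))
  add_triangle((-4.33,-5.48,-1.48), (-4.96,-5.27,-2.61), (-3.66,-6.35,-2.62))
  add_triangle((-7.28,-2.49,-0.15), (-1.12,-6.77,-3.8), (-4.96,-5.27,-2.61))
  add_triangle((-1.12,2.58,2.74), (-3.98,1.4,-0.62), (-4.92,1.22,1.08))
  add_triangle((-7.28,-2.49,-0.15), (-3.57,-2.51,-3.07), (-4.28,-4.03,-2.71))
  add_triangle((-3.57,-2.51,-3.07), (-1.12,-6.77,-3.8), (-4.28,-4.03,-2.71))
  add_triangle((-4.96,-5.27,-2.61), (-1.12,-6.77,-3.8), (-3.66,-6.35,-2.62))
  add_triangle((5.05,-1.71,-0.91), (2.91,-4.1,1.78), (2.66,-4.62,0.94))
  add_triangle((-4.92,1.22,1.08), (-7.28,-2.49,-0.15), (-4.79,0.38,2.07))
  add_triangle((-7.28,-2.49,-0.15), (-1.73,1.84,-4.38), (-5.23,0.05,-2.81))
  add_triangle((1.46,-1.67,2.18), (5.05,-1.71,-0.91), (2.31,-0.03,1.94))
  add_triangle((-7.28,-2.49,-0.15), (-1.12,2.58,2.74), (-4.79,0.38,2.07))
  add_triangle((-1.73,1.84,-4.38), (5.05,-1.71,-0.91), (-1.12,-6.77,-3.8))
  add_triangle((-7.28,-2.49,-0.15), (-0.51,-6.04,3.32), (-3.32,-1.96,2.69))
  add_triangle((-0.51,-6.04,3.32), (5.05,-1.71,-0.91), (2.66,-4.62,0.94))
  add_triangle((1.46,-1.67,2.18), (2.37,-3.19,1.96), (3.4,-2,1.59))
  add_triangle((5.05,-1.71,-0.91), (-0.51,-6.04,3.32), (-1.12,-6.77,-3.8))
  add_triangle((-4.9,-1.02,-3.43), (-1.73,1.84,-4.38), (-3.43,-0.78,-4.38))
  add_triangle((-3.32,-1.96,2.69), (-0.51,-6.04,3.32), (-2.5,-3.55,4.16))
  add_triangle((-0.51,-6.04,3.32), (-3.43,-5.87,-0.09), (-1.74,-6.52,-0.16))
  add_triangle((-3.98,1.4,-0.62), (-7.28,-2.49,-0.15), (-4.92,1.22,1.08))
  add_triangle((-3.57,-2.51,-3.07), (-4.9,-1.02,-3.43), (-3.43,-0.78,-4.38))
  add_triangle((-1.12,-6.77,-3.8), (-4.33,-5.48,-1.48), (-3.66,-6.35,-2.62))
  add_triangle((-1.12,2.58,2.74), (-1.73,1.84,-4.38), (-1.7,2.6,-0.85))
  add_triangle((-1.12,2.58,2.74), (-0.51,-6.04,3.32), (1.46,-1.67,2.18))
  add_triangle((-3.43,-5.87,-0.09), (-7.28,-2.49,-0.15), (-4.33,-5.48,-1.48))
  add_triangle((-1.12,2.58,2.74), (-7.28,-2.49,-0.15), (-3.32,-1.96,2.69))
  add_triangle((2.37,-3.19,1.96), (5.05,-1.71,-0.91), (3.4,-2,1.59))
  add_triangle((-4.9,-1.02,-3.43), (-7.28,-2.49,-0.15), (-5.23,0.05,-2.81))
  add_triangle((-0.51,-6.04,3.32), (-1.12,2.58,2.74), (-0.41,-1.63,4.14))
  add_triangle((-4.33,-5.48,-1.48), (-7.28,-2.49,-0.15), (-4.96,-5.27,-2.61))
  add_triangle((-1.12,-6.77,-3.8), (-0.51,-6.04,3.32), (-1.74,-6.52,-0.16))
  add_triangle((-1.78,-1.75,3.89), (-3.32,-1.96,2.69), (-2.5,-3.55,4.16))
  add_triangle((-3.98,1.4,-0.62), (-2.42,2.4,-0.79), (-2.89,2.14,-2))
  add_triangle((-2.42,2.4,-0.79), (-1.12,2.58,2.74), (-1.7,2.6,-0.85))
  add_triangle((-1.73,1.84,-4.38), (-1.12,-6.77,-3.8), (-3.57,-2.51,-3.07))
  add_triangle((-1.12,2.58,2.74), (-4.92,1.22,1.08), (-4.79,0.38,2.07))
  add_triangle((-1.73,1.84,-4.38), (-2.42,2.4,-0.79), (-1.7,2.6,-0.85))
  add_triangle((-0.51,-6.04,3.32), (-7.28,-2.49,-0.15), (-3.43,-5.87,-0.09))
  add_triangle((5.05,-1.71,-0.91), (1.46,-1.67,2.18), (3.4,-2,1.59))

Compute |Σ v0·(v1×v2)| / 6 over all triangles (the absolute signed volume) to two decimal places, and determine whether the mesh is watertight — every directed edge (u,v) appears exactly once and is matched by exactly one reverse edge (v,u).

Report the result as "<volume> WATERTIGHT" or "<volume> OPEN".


322.96 OPEN

Per-triangle v0·(v1×v2)/6:
  t1: +7.5912
  t2: +2.8563
  t3: +1.6271
  t4: +7.3181
  t5: +2.7576
  t6: +7.9516
  t7: +12.9678
  t8: +8.5581
  t9: +1.7972
  t10: +1.9355
  t11: +0.2066
  t12: +3.2817
  t13: +3.0203
  t14: +3.5930
  t15: +3.7886
  t16: +11.3699
  t17: +1.1703
  t18: +5.0989
  t19: +3.6491
  t20: +4.4760
  t21: +2.1292
  t22: -3.0579
  t23: +3.6647
  t24: +5.2292
  t25: +5.1779
  t26: +3.3309
  t27: +3.4929
  t28: +4.7452
  t29: -1.7199
  t30: +3.8782
  t31: -1.0303
  t32: +32.4559
  t33: +16.2996
  t34: -2.6836
  t35: +1.1322
  t36: +40.3500
  t37: +3.7266
  t38: +3.4418
  t39: +7.0877
  t40: +5.8529
  t41: +2.8248
  t42: +1.0516
  t43: +0.1100
  t44: +8.4013
  t45: +7.8320
  t46: +12.6810
  t47: +2.7210
  t48: +5.2768
  t49: -3.2289
  t50: +6.1379
  t51: +6.9393
  t52: +1.9835
  t53: +1.2844
  t54: +1.3198
  t55: +15.4544
  t56: +3.5749
  t57: +1.3918
  t58: +19.1175
  t59: -0.4343
Σ = +322.9571 → |volume| = 322.96

Directed edges: 177 total; 3 unmatched, e.g. (-0.51,-6.04,3.32)→(-1.78,-1.75,3.89) → open.


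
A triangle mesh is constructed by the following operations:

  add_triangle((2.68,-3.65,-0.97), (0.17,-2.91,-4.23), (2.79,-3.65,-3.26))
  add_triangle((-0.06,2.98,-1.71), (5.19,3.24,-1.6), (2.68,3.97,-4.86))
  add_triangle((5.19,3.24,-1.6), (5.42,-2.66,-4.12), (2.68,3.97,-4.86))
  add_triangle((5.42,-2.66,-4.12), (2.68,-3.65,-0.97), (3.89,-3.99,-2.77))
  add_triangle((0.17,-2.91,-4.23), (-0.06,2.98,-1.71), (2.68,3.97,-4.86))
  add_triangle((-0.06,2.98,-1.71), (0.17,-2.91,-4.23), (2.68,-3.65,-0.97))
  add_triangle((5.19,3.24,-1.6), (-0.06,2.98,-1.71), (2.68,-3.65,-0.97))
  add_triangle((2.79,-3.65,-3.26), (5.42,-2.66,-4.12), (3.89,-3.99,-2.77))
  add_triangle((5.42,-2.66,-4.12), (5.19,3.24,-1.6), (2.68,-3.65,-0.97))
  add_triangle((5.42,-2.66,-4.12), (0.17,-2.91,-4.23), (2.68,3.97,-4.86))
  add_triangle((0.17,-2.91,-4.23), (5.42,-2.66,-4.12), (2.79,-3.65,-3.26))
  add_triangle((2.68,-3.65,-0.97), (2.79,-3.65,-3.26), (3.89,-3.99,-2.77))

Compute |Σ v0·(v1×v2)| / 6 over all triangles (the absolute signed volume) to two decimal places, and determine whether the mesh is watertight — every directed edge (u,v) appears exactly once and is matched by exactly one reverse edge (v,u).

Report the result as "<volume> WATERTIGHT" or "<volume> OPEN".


Per-triangle v0·(v1×v2)/6:
  t1: +2.9710
  t2: +7.0943
  t3: +25.9535
  t4: +1.6117
  t5: +7.9444
  t6: -7.4682
  t7: -8.3341
  t8: +2.5266
  t9: +10.5250
  t10: +26.7862
  t11: +5.5400
  t12: +1.2235
Σ = +76.3739 → |volume| = 76.37

Directed edges: 36 total, each appears once with its reverse present → watertight.

76.37 WATERTIGHT


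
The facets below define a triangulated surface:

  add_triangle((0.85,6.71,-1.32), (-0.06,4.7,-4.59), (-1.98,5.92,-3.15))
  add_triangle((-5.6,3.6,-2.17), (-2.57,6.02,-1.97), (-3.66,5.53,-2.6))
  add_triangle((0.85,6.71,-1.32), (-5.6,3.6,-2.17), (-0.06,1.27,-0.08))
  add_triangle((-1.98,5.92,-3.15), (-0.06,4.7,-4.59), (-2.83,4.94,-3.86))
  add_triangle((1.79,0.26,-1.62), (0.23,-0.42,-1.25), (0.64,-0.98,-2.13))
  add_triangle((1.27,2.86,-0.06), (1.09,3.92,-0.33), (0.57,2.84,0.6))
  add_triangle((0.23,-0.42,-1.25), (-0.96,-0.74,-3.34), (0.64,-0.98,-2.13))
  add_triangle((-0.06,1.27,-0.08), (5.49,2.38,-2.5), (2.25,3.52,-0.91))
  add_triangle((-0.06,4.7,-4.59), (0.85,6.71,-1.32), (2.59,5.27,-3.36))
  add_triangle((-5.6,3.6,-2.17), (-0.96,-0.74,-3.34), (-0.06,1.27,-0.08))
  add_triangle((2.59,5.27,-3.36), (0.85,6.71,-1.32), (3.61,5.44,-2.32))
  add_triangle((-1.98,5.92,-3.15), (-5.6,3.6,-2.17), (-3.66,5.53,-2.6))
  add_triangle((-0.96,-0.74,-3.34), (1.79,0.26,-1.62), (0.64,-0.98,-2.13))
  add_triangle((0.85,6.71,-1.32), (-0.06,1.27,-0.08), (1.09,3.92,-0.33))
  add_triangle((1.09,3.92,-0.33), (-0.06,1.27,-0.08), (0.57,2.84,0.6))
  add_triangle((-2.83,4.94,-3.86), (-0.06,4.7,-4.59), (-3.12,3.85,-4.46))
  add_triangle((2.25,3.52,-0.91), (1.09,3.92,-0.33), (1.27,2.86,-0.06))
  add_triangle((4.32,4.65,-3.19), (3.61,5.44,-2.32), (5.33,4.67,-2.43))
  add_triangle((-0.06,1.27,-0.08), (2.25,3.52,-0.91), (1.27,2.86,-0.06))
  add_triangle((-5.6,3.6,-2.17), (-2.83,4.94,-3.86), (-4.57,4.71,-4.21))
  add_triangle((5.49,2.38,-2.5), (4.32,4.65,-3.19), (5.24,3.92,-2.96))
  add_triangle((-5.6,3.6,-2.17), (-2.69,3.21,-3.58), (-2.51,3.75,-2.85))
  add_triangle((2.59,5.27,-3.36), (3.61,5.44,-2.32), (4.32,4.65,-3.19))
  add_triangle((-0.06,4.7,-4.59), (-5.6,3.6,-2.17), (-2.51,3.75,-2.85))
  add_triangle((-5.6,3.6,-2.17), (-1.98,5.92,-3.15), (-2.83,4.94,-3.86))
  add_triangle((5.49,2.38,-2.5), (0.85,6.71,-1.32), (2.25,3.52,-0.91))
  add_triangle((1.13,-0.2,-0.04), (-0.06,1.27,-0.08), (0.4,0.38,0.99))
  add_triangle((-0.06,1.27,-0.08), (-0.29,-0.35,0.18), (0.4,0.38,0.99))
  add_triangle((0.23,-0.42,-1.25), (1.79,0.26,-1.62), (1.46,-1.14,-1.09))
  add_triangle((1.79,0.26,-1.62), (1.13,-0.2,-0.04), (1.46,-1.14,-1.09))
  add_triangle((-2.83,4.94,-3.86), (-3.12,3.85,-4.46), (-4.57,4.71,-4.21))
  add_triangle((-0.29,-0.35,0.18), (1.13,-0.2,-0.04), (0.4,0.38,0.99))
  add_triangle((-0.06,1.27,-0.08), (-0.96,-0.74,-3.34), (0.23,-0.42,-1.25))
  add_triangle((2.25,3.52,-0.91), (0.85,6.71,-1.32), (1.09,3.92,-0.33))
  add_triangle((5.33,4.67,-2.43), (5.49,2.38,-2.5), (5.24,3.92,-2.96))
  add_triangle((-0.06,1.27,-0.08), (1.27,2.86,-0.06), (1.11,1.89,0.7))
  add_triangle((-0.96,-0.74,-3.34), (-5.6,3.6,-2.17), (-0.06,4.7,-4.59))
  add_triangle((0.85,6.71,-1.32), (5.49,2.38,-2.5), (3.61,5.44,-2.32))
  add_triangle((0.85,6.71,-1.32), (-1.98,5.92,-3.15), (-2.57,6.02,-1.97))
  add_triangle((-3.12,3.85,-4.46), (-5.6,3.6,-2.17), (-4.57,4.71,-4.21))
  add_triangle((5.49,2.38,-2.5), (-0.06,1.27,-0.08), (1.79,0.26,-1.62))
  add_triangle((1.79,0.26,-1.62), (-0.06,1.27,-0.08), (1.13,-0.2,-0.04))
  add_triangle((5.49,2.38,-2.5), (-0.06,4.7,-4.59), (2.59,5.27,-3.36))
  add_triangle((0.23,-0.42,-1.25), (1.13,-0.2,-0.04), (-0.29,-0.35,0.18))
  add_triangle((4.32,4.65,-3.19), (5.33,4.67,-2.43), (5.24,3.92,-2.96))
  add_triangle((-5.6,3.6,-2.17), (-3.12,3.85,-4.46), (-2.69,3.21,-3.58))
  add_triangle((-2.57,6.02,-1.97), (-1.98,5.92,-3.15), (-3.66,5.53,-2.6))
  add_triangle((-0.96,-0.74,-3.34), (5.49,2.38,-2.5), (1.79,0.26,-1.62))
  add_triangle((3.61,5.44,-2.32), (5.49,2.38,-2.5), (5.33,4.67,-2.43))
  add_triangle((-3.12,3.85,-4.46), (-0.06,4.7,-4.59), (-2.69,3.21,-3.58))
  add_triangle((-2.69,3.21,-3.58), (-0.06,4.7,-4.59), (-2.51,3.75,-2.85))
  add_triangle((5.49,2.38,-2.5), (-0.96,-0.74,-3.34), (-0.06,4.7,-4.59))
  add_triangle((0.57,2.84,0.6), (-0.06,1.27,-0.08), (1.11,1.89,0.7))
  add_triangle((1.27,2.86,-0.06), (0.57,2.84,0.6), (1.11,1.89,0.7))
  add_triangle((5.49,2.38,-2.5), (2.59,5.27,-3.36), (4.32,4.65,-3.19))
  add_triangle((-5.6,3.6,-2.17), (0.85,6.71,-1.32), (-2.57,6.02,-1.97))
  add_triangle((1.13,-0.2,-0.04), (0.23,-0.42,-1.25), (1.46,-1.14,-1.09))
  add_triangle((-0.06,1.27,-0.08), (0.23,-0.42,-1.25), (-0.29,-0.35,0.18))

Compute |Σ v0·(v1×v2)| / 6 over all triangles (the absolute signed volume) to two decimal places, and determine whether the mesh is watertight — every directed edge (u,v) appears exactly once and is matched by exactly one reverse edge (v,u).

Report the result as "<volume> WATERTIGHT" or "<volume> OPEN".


105.64 WATERTIGHT

Per-triangle v0·(v1×v2)/6:
  t1: +9.7352
  t2: +1.9290
  t3: +1.5113
  t4: +4.2648
  t5: -0.1237
  t6: +0.2862
  t7: -0.0670
  t8: -0.3858
  t9: +9.5831
  t10: -3.4831
  t11: +4.9020
  t12: +1.9400
  t13: +1.0694
  t14: +0.2217
  t15: +0.2226
  t16: +3.8373
  t17: +0.3405
  t18: +1.9507
  t19: -0.2662
  t20: +2.5337
  t21: +0.3861
  t22: -2.4655
  t23: +2.2376
  t24: +0.9383
  t25: +5.0455
  t26: +2.8371
  t27: +0.2451
  t28: +0.0798
  t29: +0.4515
  t30: +0.3712
  t31: +1.8384
  t32: +0.0903
  t33: -0.4195
  t34: +1.0344
  t35: +1.2345
  t36: -0.2131
  t37: +18.6973
  t38: +0.6152
  t39: +5.0007
  t40: +1.1786
  t41: -1.0051
  t42: +0.3603
  t43: +8.0918
  t44: +0.1060
  t45: +1.1664
  t46: -0.1248
  t47: +2.0148
  t48: +1.5448
  t49: -1.4494
  t50: -0.3820
  t51: -2.5439
  t52: +17.7017
  t53: -0.0756
  t54: +0.3288
  t55: +0.9011
  t56: -0.1265
  t57: -0.1320
  t58: +0.0758
Σ = +105.6374 → |volume| = 105.64

Directed edges: 174 total, each appears once with its reverse present → watertight.


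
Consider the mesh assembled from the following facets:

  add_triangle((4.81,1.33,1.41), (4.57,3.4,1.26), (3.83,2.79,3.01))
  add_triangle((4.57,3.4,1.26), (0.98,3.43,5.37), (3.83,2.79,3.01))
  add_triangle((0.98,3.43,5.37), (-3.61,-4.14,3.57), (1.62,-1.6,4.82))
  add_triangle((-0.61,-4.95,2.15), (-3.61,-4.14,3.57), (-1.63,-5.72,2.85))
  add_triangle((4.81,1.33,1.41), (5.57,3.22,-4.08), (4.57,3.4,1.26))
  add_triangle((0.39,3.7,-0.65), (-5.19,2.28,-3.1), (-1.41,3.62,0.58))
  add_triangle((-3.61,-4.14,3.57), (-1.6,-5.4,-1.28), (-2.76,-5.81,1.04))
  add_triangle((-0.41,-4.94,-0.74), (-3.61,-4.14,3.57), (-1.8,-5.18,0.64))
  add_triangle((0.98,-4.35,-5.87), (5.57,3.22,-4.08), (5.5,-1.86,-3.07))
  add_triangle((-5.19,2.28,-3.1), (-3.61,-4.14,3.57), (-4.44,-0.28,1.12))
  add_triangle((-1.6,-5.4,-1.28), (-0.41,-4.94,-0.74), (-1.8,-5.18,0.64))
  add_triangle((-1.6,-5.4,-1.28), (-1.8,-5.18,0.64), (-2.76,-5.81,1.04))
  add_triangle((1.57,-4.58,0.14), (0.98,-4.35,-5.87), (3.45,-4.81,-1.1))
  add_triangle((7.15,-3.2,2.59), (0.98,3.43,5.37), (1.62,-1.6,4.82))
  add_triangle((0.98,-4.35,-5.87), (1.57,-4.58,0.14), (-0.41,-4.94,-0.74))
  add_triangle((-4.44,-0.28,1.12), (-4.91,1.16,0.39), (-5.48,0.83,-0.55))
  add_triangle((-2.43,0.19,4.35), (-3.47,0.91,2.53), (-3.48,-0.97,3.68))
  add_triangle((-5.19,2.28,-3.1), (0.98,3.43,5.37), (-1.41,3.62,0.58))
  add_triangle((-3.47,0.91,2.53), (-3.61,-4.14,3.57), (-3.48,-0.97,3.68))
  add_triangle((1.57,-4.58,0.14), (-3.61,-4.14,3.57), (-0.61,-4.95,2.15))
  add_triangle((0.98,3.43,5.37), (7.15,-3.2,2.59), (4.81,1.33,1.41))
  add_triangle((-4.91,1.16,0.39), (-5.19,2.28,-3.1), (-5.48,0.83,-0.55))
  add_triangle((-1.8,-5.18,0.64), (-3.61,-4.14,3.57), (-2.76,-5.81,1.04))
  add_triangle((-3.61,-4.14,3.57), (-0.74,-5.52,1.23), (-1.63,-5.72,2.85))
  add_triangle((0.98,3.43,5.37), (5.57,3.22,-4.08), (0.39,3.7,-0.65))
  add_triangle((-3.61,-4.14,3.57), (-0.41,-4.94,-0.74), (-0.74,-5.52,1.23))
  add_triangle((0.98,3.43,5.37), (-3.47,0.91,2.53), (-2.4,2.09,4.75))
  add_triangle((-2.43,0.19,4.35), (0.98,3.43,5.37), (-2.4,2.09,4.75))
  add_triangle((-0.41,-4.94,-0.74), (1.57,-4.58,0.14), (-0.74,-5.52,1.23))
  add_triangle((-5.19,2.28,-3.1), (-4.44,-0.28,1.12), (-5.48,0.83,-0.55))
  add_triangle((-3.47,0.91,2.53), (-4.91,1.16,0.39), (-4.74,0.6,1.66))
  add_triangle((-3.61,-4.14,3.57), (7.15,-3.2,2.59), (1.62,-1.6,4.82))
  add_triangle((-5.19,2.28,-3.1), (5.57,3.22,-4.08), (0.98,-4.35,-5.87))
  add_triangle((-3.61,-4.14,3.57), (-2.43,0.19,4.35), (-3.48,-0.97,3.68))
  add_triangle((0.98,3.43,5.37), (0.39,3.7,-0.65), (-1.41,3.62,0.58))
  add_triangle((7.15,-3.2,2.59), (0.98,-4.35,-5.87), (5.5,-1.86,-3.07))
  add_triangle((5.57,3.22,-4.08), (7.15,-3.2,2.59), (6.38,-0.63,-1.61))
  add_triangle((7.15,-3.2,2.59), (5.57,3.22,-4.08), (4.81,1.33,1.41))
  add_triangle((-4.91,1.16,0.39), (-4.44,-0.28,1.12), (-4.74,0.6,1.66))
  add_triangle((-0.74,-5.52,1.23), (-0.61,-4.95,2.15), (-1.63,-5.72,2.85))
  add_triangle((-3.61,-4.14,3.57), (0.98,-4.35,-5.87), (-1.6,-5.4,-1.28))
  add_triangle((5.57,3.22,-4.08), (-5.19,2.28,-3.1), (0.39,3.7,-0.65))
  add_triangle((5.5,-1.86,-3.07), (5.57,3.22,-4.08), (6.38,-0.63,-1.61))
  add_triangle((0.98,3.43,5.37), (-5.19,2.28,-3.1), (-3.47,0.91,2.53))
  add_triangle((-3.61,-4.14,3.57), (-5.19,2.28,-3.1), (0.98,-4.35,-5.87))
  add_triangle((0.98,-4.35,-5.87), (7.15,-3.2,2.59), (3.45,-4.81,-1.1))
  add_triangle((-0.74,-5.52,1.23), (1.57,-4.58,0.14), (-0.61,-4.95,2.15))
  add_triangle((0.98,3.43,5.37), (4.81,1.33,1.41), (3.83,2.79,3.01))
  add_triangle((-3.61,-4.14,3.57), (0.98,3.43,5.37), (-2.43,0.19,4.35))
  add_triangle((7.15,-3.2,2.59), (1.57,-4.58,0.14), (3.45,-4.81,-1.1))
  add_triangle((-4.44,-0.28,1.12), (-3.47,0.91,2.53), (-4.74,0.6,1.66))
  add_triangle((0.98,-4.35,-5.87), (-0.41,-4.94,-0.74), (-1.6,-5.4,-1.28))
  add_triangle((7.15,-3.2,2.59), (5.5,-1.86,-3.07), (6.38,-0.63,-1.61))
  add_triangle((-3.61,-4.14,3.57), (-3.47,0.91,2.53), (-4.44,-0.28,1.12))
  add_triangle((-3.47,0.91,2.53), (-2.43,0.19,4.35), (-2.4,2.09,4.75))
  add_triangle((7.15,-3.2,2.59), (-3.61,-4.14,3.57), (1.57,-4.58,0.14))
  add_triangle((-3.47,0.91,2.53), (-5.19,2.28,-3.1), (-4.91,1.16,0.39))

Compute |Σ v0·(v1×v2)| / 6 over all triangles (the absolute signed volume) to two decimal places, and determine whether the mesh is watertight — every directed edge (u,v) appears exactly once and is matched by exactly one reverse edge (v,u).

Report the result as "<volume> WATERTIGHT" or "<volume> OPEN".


Per-triangle v0·(v1×v2)/6:
  t1: +3.3428
  t2: +4.2507
  t3: +22.0991
  t4: +0.4174
  t5: +9.6767
  t6: +7.0542
  t7: +0.9309
  t8: +0.9187
  t9: +28.4795
  t10: +7.6342
  t11: +1.8742
  t12: +1.1689
  t13: +8.7400
  t14: +24.7443
  t15: +9.2907
  t16: +1.3633
  t17: +2.5116
  t18: +7.6693
  t19: +2.3404
  t20: -1.6093
  t21: +22.3458
  t22: +2.1852
  t23: +1.3529
  t24: +2.3254
  t25: +20.6050
  t26: +4.5592
  t27: +1.2576
  t28: +4.8446
  t29: +3.4942
  t30: +0.1074
  t31: +1.0538
  t32: +23.9488
  t33: +56.7557
  t34: +3.1114
  t35: +7.0622
  t36: +28.0581
  t37: +10.5235
  t38: +23.0442
  t39: +1.0694
  t40: +0.9091
  t41: +1.0856
  t42: +20.4756
  t43: +10.4880
  t44: +17.9126
  t45: +51.3868
  t46: +13.2749
  t47: +2.1471
  t48: +2.2736
  t49: +8.6521
  t50: +9.1884
  t51: +0.7128
  t52: +5.4689
  t53: +10.6141
  t54: +7.0120
  t55: +2.9539
  t56: +25.4778
  t57: +2.2034
Σ = +552.8391 → |volume| = 552.84

Directed edges: 171 total; 3 unmatched, e.g. (4.57,3.4,1.26)→(0.98,3.43,5.37) → open.

552.84 OPEN


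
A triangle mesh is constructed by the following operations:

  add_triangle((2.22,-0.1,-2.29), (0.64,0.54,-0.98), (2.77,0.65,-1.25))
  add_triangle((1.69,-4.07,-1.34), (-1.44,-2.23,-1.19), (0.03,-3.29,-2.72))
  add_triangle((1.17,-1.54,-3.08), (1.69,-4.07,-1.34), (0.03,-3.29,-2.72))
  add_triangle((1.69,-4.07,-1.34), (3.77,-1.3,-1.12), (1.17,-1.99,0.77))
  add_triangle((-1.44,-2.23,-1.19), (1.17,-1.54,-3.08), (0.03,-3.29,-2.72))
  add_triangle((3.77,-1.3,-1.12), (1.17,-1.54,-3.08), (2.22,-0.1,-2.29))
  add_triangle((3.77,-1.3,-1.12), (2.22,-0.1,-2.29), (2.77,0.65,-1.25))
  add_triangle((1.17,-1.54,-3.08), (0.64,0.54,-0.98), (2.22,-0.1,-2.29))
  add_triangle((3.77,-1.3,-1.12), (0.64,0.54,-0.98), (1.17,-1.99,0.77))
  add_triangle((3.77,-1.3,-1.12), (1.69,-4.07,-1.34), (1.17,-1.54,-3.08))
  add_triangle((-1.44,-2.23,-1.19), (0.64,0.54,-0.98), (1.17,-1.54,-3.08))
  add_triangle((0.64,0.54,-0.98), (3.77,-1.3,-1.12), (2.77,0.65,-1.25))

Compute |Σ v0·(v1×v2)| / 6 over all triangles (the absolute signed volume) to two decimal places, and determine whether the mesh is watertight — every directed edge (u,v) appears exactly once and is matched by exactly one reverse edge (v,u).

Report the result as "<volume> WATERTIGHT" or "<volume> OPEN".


19.54 OPEN

Per-triangle v0·(v1×v2)/6:
  t1: +0.4300
  t2: +2.2138
  t3: +2.9210
  t4: +3.2841
  t5: +1.0325
  t6: +2.3070
  t7: +1.4659
  t8: +0.5702
  t9: -0.2532
  t10: +5.3887
  t11: +0.7757
  t12: -0.5925
Σ = +19.5432 → |volume| = 19.54

Directed edges: 36 total; 4 unmatched, e.g. (1.69,-4.07,-1.34)→(-1.44,-2.23,-1.19) → open.
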